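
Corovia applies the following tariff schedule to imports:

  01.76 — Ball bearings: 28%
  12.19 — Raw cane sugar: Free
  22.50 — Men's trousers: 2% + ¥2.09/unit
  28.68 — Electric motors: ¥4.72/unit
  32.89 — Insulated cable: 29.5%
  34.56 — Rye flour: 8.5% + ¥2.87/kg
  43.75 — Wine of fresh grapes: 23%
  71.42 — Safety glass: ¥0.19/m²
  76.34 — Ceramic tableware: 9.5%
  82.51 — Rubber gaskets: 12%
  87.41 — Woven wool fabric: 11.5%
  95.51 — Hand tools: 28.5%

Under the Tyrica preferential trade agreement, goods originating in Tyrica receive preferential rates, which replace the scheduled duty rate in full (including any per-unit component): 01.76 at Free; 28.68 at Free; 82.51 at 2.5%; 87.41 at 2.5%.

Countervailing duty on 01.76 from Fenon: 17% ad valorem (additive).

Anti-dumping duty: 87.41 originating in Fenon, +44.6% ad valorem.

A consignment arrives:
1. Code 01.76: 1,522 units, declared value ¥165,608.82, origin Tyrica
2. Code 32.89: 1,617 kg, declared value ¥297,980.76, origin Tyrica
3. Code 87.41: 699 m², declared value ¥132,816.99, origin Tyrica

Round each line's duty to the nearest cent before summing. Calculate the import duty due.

¥91,224.74

Line 1 (01.76, Tyrica, 1,522 units, ¥165,608.82):
Base rate for 01.76 is 28%.
Origin Tyrica qualifies under the Corovia–Tyrica agreement and 01.76 is covered: preferential rate Free applies instead.
The additional-duty order on 01.76 targets Fenon, not Tyrica; it does not apply.
Duty = ¥165,608.82 × 0% = ¥0.00.
Line 2 (32.89, Tyrica, 1,617 kg, ¥297,980.76):
Base rate for 32.89 is 29.5%.
Origin Tyrica is the FTA partner but 32.89 is not on the preference list; base rate stands.
Duty = ¥297,980.76 × 29.5% = ¥87,904.32.
Line 3 (87.41, Tyrica, 699 m², ¥132,816.99):
Base rate for 87.41 is 11.5%.
Origin Tyrica qualifies under the Corovia–Tyrica agreement and 87.41 is covered: preferential rate 2.5% applies instead.
The additional-duty order on 87.41 targets Fenon, not Tyrica; it does not apply.
Duty = ¥132,816.99 × 2.5% = ¥3,320.42.
Total = ¥0.00 + ¥87,904.32 + ¥3,320.42 = ¥91,224.74.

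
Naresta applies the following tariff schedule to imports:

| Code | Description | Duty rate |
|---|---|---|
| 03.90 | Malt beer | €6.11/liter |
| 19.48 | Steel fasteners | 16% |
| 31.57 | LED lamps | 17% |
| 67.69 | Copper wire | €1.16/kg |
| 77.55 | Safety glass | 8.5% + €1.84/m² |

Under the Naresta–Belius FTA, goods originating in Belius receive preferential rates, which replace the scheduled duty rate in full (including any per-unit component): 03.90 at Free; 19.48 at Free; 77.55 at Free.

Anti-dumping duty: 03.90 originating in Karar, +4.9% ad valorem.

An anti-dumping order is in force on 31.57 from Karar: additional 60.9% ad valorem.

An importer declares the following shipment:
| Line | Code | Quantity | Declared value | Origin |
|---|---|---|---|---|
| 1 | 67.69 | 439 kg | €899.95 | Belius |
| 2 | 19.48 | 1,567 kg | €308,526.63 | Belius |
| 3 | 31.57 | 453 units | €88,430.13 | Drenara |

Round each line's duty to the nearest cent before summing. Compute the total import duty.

Line 1 (67.69, Belius, 439 kg, €899.95):
Base rate for 67.69 is €1.16/kg.
Origin Belius is the FTA partner but 67.69 is not on the preference list; base rate stands.
Duty = 439 × €1.16 = €509.24.
Line 2 (19.48, Belius, 1,567 kg, €308,526.63):
Base rate for 19.48 is 16%.
Origin Belius qualifies under the Naresta–Belius agreement and 19.48 is covered: preferential rate Free applies instead.
Duty = €308,526.63 × 0% = €0.00.
Line 3 (31.57, Drenara, 453 units, €88,430.13):
Base rate for 31.57 is 17%.
The additional-duty order on 31.57 targets Karar, not Drenara; it does not apply.
Duty = €88,430.13 × 17% = €15,033.12.
Total = €509.24 + €0.00 + €15,033.12 = €15,542.36.

€15,542.36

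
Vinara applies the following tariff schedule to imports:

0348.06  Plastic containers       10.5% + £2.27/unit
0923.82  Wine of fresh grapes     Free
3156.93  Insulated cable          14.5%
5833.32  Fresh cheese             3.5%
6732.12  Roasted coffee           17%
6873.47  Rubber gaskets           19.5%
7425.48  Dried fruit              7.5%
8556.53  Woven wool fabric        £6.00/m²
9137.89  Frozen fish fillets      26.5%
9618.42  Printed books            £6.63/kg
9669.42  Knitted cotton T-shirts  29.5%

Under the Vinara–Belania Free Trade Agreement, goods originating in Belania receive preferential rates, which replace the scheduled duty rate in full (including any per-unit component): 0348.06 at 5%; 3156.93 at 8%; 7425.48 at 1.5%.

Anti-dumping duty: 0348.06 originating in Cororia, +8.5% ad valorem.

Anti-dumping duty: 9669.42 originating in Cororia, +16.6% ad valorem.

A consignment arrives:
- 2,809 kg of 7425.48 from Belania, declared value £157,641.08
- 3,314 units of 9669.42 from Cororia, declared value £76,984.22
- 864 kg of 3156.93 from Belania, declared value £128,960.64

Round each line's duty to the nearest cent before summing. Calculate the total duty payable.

Line 1 (7425.48, Belania, 2,809 kg, £157,641.08):
Base rate for 7425.48 is 7.5%.
Origin Belania qualifies under the Vinara–Belania agreement and 7425.48 is covered: preferential rate 1.5% applies instead.
Duty = £157,641.08 × 1.5% = £2,364.62.
Line 2 (9669.42, Cororia, 3,314 units, £76,984.22):
Base rate for 9669.42 is 29.5%.
Additional duty on 9669.42 from Cororia: +16.6%. Applied ad valorem rate: 29.5% + 16.6% = 46.1%.
Duty = £76,984.22 × 46.1% = £35,489.73.
Line 3 (3156.93, Belania, 864 kg, £128,960.64):
Base rate for 3156.93 is 14.5%.
Origin Belania qualifies under the Vinara–Belania agreement and 3156.93 is covered: preferential rate 8% applies instead.
Duty = £128,960.64 × 8% = £10,316.85.
Total = £2,364.62 + £35,489.73 + £10,316.85 = £48,171.20.

£48,171.20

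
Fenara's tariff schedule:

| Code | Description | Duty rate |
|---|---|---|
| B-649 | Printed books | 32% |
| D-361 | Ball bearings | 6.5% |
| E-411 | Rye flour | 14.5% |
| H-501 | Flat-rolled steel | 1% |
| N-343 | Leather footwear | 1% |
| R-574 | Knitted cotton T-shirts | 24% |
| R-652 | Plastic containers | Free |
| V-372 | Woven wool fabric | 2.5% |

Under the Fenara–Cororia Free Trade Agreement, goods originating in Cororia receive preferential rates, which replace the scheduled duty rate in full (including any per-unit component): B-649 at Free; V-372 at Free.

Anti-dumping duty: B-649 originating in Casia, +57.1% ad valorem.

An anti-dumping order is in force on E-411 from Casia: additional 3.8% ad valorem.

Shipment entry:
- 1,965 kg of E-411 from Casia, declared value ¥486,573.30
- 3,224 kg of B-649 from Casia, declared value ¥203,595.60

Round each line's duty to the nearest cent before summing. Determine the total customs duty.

Line 1 (E-411, Casia, 1,965 kg, ¥486,573.30):
Base rate for E-411 is 14.5%.
Additional duty on E-411 from Casia: +3.8%. Applied ad valorem rate: 14.5% + 3.8% = 18.3%.
Duty = ¥486,573.30 × 18.3% = ¥89,042.91.
Line 2 (B-649, Casia, 3,224 kg, ¥203,595.60):
Base rate for B-649 is 32%.
B-649 has an FTA preferential rate, but origin Casia is not Cororia; base rate stands.
Additional duty on B-649 from Casia: +57.1%. Applied ad valorem rate: 32% + 57.1% = 89.1%.
Duty = ¥203,595.60 × 89.1% = ¥181,403.68.
Total = ¥89,042.91 + ¥181,403.68 = ¥270,446.59.

¥270,446.59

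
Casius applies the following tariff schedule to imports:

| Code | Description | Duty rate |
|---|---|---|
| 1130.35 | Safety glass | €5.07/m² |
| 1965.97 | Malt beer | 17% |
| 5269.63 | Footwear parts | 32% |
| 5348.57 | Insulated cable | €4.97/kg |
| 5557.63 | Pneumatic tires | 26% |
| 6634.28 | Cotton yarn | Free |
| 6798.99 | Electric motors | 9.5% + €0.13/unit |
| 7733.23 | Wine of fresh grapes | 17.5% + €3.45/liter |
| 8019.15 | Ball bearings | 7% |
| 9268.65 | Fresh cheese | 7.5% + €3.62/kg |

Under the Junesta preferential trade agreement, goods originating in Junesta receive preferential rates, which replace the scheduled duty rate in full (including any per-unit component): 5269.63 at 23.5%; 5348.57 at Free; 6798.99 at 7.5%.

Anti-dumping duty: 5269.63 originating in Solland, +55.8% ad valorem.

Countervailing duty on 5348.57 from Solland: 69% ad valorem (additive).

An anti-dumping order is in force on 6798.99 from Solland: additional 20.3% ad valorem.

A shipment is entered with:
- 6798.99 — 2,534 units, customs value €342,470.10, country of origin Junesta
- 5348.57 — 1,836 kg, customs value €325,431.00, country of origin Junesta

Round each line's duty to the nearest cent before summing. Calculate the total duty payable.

Line 1 (6798.99, Junesta, 2,534 units, €342,470.10):
Base rate for 6798.99 is 9.5% + €0.13/unit.
Origin Junesta qualifies under the Casius–Junesta agreement and 6798.99 is covered: preferential rate 7.5% applies instead.
The additional-duty order on 6798.99 targets Solland, not Junesta; it does not apply.
Duty = €342,470.10 × 7.5% = €25,685.26.
Line 2 (5348.57, Junesta, 1,836 kg, €325,431.00):
Base rate for 5348.57 is €4.97/kg.
Origin Junesta qualifies under the Casius–Junesta agreement and 5348.57 is covered: preferential rate Free applies instead.
The additional-duty order on 5348.57 targets Solland, not Junesta; it does not apply.
Duty = €325,431.00 × 0% = €0.00.
Total = €25,685.26 + €0.00 = €25,685.26.

€25,685.26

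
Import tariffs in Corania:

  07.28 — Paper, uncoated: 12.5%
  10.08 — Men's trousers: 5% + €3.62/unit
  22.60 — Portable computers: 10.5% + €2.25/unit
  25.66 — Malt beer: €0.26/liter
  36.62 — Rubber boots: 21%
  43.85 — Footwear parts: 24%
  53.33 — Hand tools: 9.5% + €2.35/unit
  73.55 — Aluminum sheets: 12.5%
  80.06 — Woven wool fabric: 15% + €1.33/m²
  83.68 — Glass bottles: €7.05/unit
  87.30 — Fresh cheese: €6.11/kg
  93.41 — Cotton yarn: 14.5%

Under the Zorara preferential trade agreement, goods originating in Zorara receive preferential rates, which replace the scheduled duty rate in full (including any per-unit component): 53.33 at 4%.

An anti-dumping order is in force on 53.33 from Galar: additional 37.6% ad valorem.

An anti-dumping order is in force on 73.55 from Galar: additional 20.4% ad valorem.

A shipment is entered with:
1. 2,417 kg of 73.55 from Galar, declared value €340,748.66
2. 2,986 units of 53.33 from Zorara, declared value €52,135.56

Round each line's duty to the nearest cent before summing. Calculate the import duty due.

€114,191.73

Line 1 (73.55, Galar, 2,417 kg, €340,748.66):
Base rate for 73.55 is 12.5%.
Additional duty on 73.55 from Galar: +20.4%. Applied ad valorem rate: 12.5% + 20.4% = 32.9%.
Duty = €340,748.66 × 32.9% = €112,106.31.
Line 2 (53.33, Zorara, 2,986 units, €52,135.56):
Base rate for 53.33 is 9.5% + €2.35/unit.
Origin Zorara qualifies under the Corania–Zorara agreement and 53.33 is covered: preferential rate 4% applies instead.
The additional-duty order on 53.33 targets Galar, not Zorara; it does not apply.
Duty = €52,135.56 × 4% = €2,085.42.
Total = €112,106.31 + €2,085.42 = €114,191.73.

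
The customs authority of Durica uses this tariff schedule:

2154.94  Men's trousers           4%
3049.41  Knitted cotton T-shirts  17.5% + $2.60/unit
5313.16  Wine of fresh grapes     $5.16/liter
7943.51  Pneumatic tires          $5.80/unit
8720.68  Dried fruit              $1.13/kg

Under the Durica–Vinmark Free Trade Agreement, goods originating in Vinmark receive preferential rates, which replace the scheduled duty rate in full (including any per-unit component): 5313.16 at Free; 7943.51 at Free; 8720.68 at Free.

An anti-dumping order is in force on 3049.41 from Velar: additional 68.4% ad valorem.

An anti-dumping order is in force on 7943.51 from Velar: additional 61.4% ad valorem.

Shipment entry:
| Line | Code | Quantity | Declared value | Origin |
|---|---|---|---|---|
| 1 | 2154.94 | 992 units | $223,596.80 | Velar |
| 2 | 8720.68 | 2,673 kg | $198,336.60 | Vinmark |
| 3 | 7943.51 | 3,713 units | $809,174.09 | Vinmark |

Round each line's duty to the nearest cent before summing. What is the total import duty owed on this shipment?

$8,943.87

Line 1 (2154.94, Velar, 992 units, $223,596.80):
Base rate for 2154.94 is 4%.
Duty = $223,596.80 × 4% = $8,943.87.
Line 2 (8720.68, Vinmark, 2,673 kg, $198,336.60):
Base rate for 8720.68 is $1.13/kg.
Origin Vinmark qualifies under the Durica–Vinmark agreement and 8720.68 is covered: preferential rate Free applies instead.
Duty = $198,336.60 × 0% = $0.00.
Line 3 (7943.51, Vinmark, 3,713 units, $809,174.09):
Base rate for 7943.51 is $5.80/unit.
Origin Vinmark qualifies under the Durica–Vinmark agreement and 7943.51 is covered: preferential rate Free applies instead.
The additional-duty order on 7943.51 targets Velar, not Vinmark; it does not apply.
Duty = $809,174.09 × 0% = $0.00.
Total = $8,943.87 + $0.00 + $0.00 = $8,943.87.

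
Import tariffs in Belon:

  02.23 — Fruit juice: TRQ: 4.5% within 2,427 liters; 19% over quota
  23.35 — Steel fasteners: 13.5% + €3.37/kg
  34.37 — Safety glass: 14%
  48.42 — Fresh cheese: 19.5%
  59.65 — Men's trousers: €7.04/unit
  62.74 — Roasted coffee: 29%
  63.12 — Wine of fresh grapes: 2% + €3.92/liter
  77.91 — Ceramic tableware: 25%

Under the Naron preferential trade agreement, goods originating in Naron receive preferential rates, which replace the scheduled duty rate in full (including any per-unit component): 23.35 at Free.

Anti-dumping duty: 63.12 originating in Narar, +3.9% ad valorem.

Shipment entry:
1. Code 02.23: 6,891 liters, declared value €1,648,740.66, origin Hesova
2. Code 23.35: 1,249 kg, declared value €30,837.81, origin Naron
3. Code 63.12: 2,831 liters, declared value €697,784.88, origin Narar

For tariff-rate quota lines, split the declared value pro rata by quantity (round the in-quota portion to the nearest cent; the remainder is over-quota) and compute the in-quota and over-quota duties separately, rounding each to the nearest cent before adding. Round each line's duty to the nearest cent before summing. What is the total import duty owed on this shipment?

€281,328.37

Line 1 (02.23, Hesova, 6,891 liters, €1,648,740.66):
Code 02.23 is under a tariff-rate quota (threshold 2,427 liters). In-quota: 2,427 liters at 4.5%; over-quota: 4,464 liters at 19%.
Pro-rata value split: in-quota = €1,648,740.66 × 2,427/6,891 = €580,684.02; over-quota = €1,648,740.66 − €580,684.02 = €1,068,056.64.
In-quota duty = €580,684.02 × 4.5% = €26,130.78. Over-quota duty = €1,068,056.64 × 19% = €202,930.76.
Line duty = €26,130.78 + €202,930.76 = €229,061.54.
Line 2 (23.35, Naron, 1,249 kg, €30,837.81):
Base rate for 23.35 is 13.5% + €3.37/kg.
Origin Naron qualifies under the Belon–Naron agreement and 23.35 is covered: preferential rate Free applies instead.
Duty = €30,837.81 × 0% = €0.00.
Line 3 (63.12, Narar, 2,831 liters, €697,784.88):
Base rate for 63.12 is 2% + €3.92/liter.
Additional duty on 63.12 from Narar: +3.9%. Applied ad valorem rate: 2% + 3.9% = 5.9%.
Duty = €697,784.88 × 5.9% + 2,831 × €3.92 = €52,266.83.
Total = €229,061.54 + €0.00 + €52,266.83 = €281,328.37.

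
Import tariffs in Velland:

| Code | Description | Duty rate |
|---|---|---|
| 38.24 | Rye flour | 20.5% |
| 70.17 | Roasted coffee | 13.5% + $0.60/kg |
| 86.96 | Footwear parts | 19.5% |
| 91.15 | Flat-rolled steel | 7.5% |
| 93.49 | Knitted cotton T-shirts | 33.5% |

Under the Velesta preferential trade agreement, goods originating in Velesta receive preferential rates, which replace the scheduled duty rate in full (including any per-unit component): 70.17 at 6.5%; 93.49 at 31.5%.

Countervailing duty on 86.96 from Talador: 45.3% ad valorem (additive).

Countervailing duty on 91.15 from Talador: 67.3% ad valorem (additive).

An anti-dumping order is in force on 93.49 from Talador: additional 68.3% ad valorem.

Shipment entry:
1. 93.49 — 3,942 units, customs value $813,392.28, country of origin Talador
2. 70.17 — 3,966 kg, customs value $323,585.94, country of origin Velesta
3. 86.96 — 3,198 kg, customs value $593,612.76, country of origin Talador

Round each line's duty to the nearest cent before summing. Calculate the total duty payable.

$1,233,727.50

Line 1 (93.49, Talador, 3,942 units, $813,392.28):
Base rate for 93.49 is 33.5%.
93.49 has an FTA preferential rate, but origin Talador is not Velesta; base rate stands.
Additional duty on 93.49 from Talador: +68.3%. Applied ad valorem rate: 33.5% + 68.3% = 101.8%.
Duty = $813,392.28 × 101.8% = $828,033.34.
Line 2 (70.17, Velesta, 3,966 kg, $323,585.94):
Base rate for 70.17 is 13.5% + $0.60/kg.
Origin Velesta qualifies under the Velland–Velesta agreement and 70.17 is covered: preferential rate 6.5% applies instead.
Duty = $323,585.94 × 6.5% = $21,033.09.
Line 3 (86.96, Talador, 3,198 kg, $593,612.76):
Base rate for 86.96 is 19.5%.
Additional duty on 86.96 from Talador: +45.3%. Applied ad valorem rate: 19.5% + 45.3% = 64.8%.
Duty = $593,612.76 × 64.8% = $384,661.07.
Total = $828,033.34 + $21,033.09 + $384,661.07 = $1,233,727.50.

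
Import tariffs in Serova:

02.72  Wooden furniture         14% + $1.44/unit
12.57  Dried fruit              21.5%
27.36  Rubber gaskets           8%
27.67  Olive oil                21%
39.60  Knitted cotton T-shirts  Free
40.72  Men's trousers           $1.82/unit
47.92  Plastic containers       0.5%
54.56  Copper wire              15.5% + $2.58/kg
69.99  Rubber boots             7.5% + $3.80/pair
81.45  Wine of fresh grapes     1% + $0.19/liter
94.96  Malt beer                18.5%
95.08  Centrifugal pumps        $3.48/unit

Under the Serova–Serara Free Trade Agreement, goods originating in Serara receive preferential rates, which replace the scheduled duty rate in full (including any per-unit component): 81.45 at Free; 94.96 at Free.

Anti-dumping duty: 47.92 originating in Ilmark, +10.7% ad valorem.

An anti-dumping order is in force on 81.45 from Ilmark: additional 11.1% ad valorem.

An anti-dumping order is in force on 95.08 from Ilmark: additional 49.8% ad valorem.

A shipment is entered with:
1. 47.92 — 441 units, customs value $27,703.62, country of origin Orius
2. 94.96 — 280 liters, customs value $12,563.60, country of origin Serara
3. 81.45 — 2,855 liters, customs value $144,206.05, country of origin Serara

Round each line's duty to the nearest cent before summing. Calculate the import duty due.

$138.52

Line 1 (47.92, Orius, 441 units, $27,703.62):
Base rate for 47.92 is 0.5%.
The additional-duty order on 47.92 targets Ilmark, not Orius; it does not apply.
Duty = $27,703.62 × 0.5% = $138.52.
Line 2 (94.96, Serara, 280 liters, $12,563.60):
Base rate for 94.96 is 18.5%.
Origin Serara qualifies under the Serova–Serara agreement and 94.96 is covered: preferential rate Free applies instead.
Duty = $12,563.60 × 0% = $0.00.
Line 3 (81.45, Serara, 2,855 liters, $144,206.05):
Base rate for 81.45 is 1% + $0.19/liter.
Origin Serara qualifies under the Serova–Serara agreement and 81.45 is covered: preferential rate Free applies instead.
The additional-duty order on 81.45 targets Ilmark, not Serara; it does not apply.
Duty = $144,206.05 × 0% = $0.00.
Total = $138.52 + $0.00 + $0.00 = $138.52.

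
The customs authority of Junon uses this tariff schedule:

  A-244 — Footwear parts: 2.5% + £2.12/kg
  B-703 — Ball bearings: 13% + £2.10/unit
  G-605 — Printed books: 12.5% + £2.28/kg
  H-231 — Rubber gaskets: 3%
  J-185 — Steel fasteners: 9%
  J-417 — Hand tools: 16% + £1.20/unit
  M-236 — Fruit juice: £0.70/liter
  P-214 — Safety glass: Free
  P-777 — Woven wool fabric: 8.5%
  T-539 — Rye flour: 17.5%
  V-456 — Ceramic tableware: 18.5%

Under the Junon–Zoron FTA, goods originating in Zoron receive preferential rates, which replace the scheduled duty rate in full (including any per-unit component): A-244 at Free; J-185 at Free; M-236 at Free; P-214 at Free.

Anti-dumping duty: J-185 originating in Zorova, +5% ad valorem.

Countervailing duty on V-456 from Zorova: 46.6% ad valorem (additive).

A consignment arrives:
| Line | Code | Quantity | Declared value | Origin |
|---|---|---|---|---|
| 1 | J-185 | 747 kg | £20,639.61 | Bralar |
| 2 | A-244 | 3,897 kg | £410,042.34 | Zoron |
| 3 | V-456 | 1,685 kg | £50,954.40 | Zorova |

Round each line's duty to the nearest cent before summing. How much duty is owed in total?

£35,028.87

Line 1 (J-185, Bralar, 747 kg, £20,639.61):
Base rate for J-185 is 9%.
J-185 has an FTA preferential rate, but origin Bralar is not Zoron; base rate stands.
The additional-duty order on J-185 targets Zorova, not Bralar; it does not apply.
Duty = £20,639.61 × 9% = £1,857.56.
Line 2 (A-244, Zoron, 3,897 kg, £410,042.34):
Base rate for A-244 is 2.5% + £2.12/kg.
Origin Zoron qualifies under the Junon–Zoron agreement and A-244 is covered: preferential rate Free applies instead.
Duty = £410,042.34 × 0% = £0.00.
Line 3 (V-456, Zorova, 1,685 kg, £50,954.40):
Base rate for V-456 is 18.5%.
Additional duty on V-456 from Zorova: +46.6%. Applied ad valorem rate: 18.5% + 46.6% = 65.1%.
Duty = £50,954.40 × 65.1% = £33,171.31.
Total = £1,857.56 + £0.00 + £33,171.31 = £35,028.87.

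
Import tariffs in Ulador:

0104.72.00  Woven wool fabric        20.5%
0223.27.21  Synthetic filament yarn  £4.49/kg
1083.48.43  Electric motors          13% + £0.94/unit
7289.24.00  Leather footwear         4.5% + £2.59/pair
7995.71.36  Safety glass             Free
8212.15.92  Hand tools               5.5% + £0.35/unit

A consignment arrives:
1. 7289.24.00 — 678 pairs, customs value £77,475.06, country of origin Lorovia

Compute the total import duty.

Line 1 (7289.24.00, Lorovia, 678 pairs, £77,475.06):
Base rate for 7289.24.00 is 4.5% + £2.59/pair.
Duty = £77,475.06 × 4.5% + 678 × £2.59 = £5,242.40.

£5,242.40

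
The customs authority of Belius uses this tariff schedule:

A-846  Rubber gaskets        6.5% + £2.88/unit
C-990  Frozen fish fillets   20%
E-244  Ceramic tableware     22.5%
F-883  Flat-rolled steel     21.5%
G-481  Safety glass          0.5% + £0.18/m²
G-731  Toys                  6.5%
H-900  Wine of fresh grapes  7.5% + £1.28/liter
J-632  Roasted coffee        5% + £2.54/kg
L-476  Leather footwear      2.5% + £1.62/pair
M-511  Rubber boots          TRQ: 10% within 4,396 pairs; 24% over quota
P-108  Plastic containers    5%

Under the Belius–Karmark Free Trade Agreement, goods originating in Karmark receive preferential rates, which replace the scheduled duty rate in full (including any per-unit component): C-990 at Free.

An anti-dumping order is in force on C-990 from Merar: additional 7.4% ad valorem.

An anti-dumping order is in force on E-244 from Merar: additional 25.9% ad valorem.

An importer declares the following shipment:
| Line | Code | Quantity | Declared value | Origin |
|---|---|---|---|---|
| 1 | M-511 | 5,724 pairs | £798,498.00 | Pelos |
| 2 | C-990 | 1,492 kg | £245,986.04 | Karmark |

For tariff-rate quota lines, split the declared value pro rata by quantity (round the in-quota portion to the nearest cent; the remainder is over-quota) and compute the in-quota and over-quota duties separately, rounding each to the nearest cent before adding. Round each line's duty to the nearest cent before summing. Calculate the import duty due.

Line 1 (M-511, Pelos, 5,724 pairs, £798,498.00):
Code M-511 is under a tariff-rate quota (threshold 4,396 pairs). In-quota: 4,396 pairs at 10%; over-quota: 1,328 pairs at 24%.
Pro-rata value split: in-quota = £798,498.00 × 4,396/5,724 = £613,242.00; over-quota = £798,498.00 − £613,242.00 = £185,256.00.
In-quota duty = £613,242.00 × 10% = £61,324.20. Over-quota duty = £185,256.00 × 24% = £44,461.44.
Line duty = £61,324.20 + £44,461.44 = £105,785.64.
Line 2 (C-990, Karmark, 1,492 kg, £245,986.04):
Base rate for C-990 is 20%.
Origin Karmark qualifies under the Belius–Karmark agreement and C-990 is covered: preferential rate Free applies instead.
The additional-duty order on C-990 targets Merar, not Karmark; it does not apply.
Duty = £245,986.04 × 0% = £0.00.
Total = £105,785.64 + £0.00 = £105,785.64.

£105,785.64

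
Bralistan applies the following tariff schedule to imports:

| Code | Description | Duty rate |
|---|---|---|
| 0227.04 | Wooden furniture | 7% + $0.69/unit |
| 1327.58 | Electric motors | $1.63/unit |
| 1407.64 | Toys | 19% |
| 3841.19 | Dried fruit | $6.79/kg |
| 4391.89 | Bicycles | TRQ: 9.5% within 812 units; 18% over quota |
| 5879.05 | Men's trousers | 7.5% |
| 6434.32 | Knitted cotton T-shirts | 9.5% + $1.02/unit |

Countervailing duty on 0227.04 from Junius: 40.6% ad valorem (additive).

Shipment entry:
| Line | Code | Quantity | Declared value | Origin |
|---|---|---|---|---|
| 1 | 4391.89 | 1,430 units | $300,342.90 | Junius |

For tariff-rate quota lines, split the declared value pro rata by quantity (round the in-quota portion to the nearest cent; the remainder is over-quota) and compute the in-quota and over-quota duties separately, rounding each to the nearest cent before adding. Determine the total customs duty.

$39,565.45

Line 1 (4391.89, Junius, 1,430 units, $300,342.90):
Code 4391.89 is under a tariff-rate quota (threshold 812 units). In-quota: 812 units at 9.5%; over-quota: 618 units at 18%.
Pro-rata value split: in-quota = $300,342.90 × 812/1,430 = $170,544.36; over-quota = $300,342.90 − $170,544.36 = $129,798.54.
In-quota duty = $170,544.36 × 9.5% = $16,201.71. Over-quota duty = $129,798.54 × 18% = $23,363.74.
Line duty = $16,201.71 + $23,363.74 = $39,565.45.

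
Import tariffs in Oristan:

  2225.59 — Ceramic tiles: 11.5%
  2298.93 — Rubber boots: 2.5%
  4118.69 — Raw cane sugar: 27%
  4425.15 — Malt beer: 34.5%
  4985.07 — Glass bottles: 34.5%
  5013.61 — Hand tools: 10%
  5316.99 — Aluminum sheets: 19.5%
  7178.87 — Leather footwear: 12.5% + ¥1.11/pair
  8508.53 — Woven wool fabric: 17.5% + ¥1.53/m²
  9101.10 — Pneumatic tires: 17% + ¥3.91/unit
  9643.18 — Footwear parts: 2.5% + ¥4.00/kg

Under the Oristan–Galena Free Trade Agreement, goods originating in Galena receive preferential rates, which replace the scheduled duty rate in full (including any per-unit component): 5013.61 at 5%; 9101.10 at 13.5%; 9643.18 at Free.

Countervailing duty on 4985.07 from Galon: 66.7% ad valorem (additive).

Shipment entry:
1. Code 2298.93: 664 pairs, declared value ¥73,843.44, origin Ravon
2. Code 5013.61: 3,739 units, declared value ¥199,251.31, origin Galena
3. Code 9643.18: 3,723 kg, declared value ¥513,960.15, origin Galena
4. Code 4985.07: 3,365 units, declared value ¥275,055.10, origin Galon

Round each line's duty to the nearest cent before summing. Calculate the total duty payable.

Line 1 (2298.93, Ravon, 664 pairs, ¥73,843.44):
Base rate for 2298.93 is 2.5%.
Duty = ¥73,843.44 × 2.5% = ¥1,846.09.
Line 2 (5013.61, Galena, 3,739 units, ¥199,251.31):
Base rate for 5013.61 is 10%.
Origin Galena qualifies under the Oristan–Galena agreement and 5013.61 is covered: preferential rate 5% applies instead.
Duty = ¥199,251.31 × 5% = ¥9,962.57.
Line 3 (9643.18, Galena, 3,723 kg, ¥513,960.15):
Base rate for 9643.18 is 2.5% + ¥4.00/kg.
Origin Galena qualifies under the Oristan–Galena agreement and 9643.18 is covered: preferential rate Free applies instead.
Duty = ¥513,960.15 × 0% = ¥0.00.
Line 4 (4985.07, Galon, 3,365 units, ¥275,055.10):
Base rate for 4985.07 is 34.5%.
Additional duty on 4985.07 from Galon: +66.7%. Applied ad valorem rate: 34.5% + 66.7% = 101.2%.
Duty = ¥275,055.10 × 101.2% = ¥278,355.76.
Total = ¥1,846.09 + ¥9,962.57 + ¥0.00 + ¥278,355.76 = ¥290,164.42.

¥290,164.42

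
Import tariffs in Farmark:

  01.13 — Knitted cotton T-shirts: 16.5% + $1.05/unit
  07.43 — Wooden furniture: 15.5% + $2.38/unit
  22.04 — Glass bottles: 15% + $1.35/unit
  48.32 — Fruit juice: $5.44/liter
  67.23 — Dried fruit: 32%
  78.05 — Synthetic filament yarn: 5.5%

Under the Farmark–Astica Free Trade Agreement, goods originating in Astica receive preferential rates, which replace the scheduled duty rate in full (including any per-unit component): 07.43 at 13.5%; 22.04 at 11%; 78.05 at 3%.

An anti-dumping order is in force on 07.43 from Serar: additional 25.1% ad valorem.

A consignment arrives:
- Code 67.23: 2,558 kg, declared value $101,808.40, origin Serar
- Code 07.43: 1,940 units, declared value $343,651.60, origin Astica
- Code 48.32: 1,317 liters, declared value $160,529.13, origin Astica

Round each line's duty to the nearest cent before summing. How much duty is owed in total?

$86,136.14

Line 1 (67.23, Serar, 2,558 kg, $101,808.40):
Base rate for 67.23 is 32%.
Duty = $101,808.40 × 32% = $32,578.69.
Line 2 (07.43, Astica, 1,940 units, $343,651.60):
Base rate for 07.43 is 15.5% + $2.38/unit.
Origin Astica qualifies under the Farmark–Astica agreement and 07.43 is covered: preferential rate 13.5% applies instead.
The additional-duty order on 07.43 targets Serar, not Astica; it does not apply.
Duty = $343,651.60 × 13.5% = $46,392.97.
Line 3 (48.32, Astica, 1,317 liters, $160,529.13):
Base rate for 48.32 is $5.44/liter.
Origin Astica is the FTA partner but 48.32 is not on the preference list; base rate stands.
Duty = 1,317 × $5.44 = $7,164.48.
Total = $32,578.69 + $46,392.97 + $7,164.48 = $86,136.14.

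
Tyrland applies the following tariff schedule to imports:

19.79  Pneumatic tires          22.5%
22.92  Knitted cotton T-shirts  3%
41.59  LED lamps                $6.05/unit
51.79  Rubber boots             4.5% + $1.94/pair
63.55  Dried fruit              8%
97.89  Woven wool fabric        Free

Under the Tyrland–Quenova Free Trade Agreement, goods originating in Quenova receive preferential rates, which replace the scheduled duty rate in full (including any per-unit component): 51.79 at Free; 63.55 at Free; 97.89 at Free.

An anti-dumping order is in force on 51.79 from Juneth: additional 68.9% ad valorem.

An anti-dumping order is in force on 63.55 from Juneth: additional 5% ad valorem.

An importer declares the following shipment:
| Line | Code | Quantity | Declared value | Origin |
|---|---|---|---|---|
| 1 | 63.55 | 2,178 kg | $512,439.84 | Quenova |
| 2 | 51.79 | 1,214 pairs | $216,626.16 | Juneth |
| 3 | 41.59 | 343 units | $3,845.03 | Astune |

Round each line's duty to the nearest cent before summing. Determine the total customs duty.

$163,433.91

Line 1 (63.55, Quenova, 2,178 kg, $512,439.84):
Base rate for 63.55 is 8%.
Origin Quenova qualifies under the Tyrland–Quenova agreement and 63.55 is covered: preferential rate Free applies instead.
The additional-duty order on 63.55 targets Juneth, not Quenova; it does not apply.
Duty = $512,439.84 × 0% = $0.00.
Line 2 (51.79, Juneth, 1,214 pairs, $216,626.16):
Base rate for 51.79 is 4.5% + $1.94/pair.
51.79 has an FTA preferential rate, but origin Juneth is not Quenova; base rate stands.
Additional duty on 51.79 from Juneth: +68.9%. Applied ad valorem rate: 4.5% + 68.9% = 73.4%.
Duty = $216,626.16 × 73.4% + 1,214 × $1.94 = $161,358.76.
Line 3 (41.59, Astune, 343 units, $3,845.03):
Base rate for 41.59 is $6.05/unit.
Duty = 343 × $6.05 = $2,075.15.
Total = $0.00 + $161,358.76 + $2,075.15 = $163,433.91.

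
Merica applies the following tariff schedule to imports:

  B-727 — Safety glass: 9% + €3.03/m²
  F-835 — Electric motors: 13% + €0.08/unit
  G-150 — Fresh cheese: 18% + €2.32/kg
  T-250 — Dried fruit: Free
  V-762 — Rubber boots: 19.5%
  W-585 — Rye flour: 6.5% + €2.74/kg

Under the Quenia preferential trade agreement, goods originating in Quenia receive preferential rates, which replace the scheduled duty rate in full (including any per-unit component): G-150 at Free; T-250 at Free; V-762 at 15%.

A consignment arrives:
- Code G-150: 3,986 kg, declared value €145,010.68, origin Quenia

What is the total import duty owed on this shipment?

€0.00

Line 1 (G-150, Quenia, 3,986 kg, €145,010.68):
Base rate for G-150 is 18% + €2.32/kg.
Origin Quenia qualifies under the Merica–Quenia agreement and G-150 is covered: preferential rate Free applies instead.
Duty = €145,010.68 × 0% = €0.00.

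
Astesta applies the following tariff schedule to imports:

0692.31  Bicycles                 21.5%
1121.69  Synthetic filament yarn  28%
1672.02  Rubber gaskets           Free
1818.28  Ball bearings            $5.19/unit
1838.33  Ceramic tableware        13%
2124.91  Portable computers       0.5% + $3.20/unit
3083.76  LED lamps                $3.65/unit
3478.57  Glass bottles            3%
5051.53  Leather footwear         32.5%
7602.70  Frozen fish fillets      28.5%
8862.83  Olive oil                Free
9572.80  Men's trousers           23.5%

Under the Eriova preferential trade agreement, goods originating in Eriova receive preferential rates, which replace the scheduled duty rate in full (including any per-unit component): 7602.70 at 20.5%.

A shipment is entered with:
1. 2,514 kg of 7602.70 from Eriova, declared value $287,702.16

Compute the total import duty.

$58,978.94

Line 1 (7602.70, Eriova, 2,514 kg, $287,702.16):
Base rate for 7602.70 is 28.5%.
Origin Eriova qualifies under the Astesta–Eriova agreement and 7602.70 is covered: preferential rate 20.5% applies instead.
Duty = $287,702.16 × 20.5% = $58,978.94.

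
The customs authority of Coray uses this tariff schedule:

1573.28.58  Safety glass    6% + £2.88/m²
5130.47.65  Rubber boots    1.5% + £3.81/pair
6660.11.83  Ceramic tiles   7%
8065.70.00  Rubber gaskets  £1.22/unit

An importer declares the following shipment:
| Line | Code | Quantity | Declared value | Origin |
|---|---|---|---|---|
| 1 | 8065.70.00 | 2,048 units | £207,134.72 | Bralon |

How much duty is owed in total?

£2,498.56

Line 1 (8065.70.00, Bralon, 2,048 units, £207,134.72):
Base rate for 8065.70.00 is £1.22/unit.
Duty = 2,048 × £1.22 = £2,498.56.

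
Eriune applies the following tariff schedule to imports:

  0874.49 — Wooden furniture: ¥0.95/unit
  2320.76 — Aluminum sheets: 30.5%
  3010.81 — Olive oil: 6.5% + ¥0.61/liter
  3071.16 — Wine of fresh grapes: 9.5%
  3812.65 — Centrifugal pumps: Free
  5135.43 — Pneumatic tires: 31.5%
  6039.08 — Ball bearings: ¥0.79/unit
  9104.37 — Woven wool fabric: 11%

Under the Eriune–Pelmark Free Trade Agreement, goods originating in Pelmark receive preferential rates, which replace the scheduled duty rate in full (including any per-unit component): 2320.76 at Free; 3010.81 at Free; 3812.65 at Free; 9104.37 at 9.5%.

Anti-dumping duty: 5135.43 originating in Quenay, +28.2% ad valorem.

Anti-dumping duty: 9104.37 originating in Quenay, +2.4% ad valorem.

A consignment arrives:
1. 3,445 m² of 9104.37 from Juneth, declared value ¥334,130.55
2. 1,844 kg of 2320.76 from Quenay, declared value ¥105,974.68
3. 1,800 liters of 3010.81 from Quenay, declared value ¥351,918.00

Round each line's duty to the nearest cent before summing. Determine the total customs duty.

Line 1 (9104.37, Juneth, 3,445 m², ¥334,130.55):
Base rate for 9104.37 is 11%.
9104.37 has an FTA preferential rate, but origin Juneth is not Pelmark; base rate stands.
The additional-duty order on 9104.37 targets Quenay, not Juneth; it does not apply.
Duty = ¥334,130.55 × 11% = ¥36,754.36.
Line 2 (2320.76, Quenay, 1,844 kg, ¥105,974.68):
Base rate for 2320.76 is 30.5%.
2320.76 has an FTA preferential rate, but origin Quenay is not Pelmark; base rate stands.
Duty = ¥105,974.68 × 30.5% = ¥32,322.28.
Line 3 (3010.81, Quenay, 1,800 liters, ¥351,918.00):
Base rate for 3010.81 is 6.5% + ¥0.61/liter.
3010.81 has an FTA preferential rate, but origin Quenay is not Pelmark; base rate stands.
Duty = ¥351,918.00 × 6.5% + 1,800 × ¥0.61 = ¥23,972.67.
Total = ¥36,754.36 + ¥32,322.28 + ¥23,972.67 = ¥93,049.31.

¥93,049.31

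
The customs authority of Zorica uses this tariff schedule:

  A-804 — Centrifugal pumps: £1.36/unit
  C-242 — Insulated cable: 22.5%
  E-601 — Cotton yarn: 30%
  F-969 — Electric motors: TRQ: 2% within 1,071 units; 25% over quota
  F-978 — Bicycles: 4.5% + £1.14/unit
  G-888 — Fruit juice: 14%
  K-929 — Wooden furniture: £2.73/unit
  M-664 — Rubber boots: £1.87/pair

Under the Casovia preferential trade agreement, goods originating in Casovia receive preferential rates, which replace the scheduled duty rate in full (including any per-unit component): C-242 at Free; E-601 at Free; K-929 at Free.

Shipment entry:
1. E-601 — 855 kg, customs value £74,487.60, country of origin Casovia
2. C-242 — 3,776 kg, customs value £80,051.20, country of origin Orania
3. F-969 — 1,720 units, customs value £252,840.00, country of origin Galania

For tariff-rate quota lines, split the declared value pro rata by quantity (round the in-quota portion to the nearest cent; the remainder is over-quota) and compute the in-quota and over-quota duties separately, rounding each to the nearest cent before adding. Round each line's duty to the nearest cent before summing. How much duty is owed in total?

Line 1 (E-601, Casovia, 855 kg, £74,487.60):
Base rate for E-601 is 30%.
Origin Casovia qualifies under the Zorica–Casovia agreement and E-601 is covered: preferential rate Free applies instead.
Duty = £74,487.60 × 0% = £0.00.
Line 2 (C-242, Orania, 3,776 kg, £80,051.20):
Base rate for C-242 is 22.5%.
C-242 has an FTA preferential rate, but origin Orania is not Casovia; base rate stands.
Duty = £80,051.20 × 22.5% = £18,011.52.
Line 3 (F-969, Galania, 1,720 units, £252,840.00):
Code F-969 is under a tariff-rate quota (threshold 1,071 units). In-quota: 1,071 units at 2%; over-quota: 649 units at 25%.
Pro-rata value split: in-quota = £252,840.00 × 1,071/1,720 = £157,437.00; over-quota = £252,840.00 − £157,437.00 = £95,403.00.
In-quota duty = £157,437.00 × 2% = £3,148.74. Over-quota duty = £95,403.00 × 25% = £23,850.75.
Line duty = £3,148.74 + £23,850.75 = £26,999.49.
Total = £0.00 + £18,011.52 + £26,999.49 = £45,011.01.

£45,011.01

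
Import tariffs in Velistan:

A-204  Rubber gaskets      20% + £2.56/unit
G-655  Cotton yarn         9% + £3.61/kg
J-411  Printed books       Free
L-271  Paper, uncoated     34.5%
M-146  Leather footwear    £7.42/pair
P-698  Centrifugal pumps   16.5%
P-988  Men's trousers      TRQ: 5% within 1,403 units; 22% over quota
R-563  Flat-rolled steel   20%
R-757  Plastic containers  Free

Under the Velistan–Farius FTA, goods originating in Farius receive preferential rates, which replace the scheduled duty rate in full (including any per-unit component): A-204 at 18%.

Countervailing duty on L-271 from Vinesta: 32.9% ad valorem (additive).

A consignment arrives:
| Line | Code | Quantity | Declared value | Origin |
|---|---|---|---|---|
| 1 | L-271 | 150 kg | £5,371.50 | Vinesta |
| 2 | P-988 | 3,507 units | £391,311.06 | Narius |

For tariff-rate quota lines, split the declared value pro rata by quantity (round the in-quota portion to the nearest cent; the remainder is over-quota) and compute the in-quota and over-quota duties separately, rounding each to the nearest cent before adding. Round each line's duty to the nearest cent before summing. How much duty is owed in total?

£63,095.88

Line 1 (L-271, Vinesta, 150 kg, £5,371.50):
Base rate for L-271 is 34.5%.
Additional duty on L-271 from Vinesta: +32.9%. Applied ad valorem rate: 34.5% + 32.9% = 67.4%.
Duty = £5,371.50 × 67.4% = £3,620.39.
Line 2 (P-988, Narius, 3,507 units, £391,311.06):
Code P-988 is under a tariff-rate quota (threshold 1,403 units). In-quota: 1,403 units at 5%; over-quota: 2,104 units at 22%.
Pro-rata value split: in-quota = £391,311.06 × 1,403/3,507 = £156,546.74; over-quota = £391,311.06 − £156,546.74 = £234,764.32.
In-quota duty = £156,546.74 × 5% = £7,827.34. Over-quota duty = £234,764.32 × 22% = £51,648.15.
Line duty = £7,827.34 + £51,648.15 = £59,475.49.
Total = £3,620.39 + £59,475.49 = £63,095.88.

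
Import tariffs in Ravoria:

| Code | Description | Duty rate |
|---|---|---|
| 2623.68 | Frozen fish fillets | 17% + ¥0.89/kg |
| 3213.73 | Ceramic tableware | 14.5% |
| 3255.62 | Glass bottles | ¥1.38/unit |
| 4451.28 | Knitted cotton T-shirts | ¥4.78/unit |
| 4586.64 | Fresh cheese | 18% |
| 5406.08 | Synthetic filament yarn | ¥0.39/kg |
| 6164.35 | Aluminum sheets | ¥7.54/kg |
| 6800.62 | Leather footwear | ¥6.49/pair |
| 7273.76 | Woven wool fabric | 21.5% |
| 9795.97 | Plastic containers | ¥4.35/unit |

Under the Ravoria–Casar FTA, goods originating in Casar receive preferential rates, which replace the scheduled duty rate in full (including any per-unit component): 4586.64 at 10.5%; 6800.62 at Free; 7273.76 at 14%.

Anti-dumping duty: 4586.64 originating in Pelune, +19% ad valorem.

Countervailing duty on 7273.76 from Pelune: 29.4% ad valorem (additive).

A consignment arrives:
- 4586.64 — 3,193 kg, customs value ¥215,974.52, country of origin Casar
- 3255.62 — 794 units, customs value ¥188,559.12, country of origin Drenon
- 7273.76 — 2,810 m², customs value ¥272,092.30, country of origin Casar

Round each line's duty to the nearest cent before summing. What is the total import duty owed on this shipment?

¥61,865.96

Line 1 (4586.64, Casar, 3,193 kg, ¥215,974.52):
Base rate for 4586.64 is 18%.
Origin Casar qualifies under the Ravoria–Casar agreement and 4586.64 is covered: preferential rate 10.5% applies instead.
The additional-duty order on 4586.64 targets Pelune, not Casar; it does not apply.
Duty = ¥215,974.52 × 10.5% = ¥22,677.32.
Line 2 (3255.62, Drenon, 794 units, ¥188,559.12):
Base rate for 3255.62 is ¥1.38/unit.
Duty = 794 × ¥1.38 = ¥1,095.72.
Line 3 (7273.76, Casar, 2,810 m², ¥272,092.30):
Base rate for 7273.76 is 21.5%.
Origin Casar qualifies under the Ravoria–Casar agreement and 7273.76 is covered: preferential rate 14% applies instead.
The additional-duty order on 7273.76 targets Pelune, not Casar; it does not apply.
Duty = ¥272,092.30 × 14% = ¥38,092.92.
Total = ¥22,677.32 + ¥1,095.72 + ¥38,092.92 = ¥61,865.96.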